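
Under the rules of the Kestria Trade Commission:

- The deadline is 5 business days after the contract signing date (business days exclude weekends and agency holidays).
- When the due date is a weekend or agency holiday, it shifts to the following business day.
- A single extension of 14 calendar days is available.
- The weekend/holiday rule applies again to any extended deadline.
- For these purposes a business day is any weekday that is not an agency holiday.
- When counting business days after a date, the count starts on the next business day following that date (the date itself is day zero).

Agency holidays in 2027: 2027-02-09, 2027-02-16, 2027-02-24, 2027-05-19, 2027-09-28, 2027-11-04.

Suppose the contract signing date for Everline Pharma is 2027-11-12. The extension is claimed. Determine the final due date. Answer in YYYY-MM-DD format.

2027-12-03

Starting the day after 2027-11-12 and counting 5 business days lands on 2027-11-19.
2027-11-19 (Friday) is already a business day.
Applying the 14-calendar-day extension: 2027-11-19 + 14 days = 2027-12-03.
Since 2027-12-03 is a Friday and not a holiday, the date is unchanged.
Deadline: 2027-12-03.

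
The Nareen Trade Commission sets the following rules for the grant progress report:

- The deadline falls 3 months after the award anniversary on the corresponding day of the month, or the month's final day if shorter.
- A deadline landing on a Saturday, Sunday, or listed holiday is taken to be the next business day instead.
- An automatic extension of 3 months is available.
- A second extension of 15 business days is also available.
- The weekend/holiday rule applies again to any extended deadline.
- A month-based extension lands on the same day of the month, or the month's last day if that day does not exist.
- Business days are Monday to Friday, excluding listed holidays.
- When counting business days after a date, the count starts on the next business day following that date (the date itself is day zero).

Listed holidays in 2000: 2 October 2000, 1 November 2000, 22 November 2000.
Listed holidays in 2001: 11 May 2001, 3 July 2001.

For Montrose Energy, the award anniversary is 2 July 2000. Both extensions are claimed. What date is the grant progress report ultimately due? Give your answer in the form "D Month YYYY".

Moving 3 months forward from 2 July 2000 on the corresponding day gives 2 October 2000.
Because 2 October 2000 is a listed holiday, the deadline becomes 3 October 2000 (Tuesday).
Applying the 3 months extension: 3 months after 3 October 2000 is 3 January 2001.
Since 3 January 2001 is a Wednesday and not a holiday, the date is unchanged.
Counting 15 further business days from 3 January 2001 reaches 24 January 2001.
24 January 2001 is a Wednesday and not a listed holiday, so it stands.
The final due date is 24 January 2001.

24 January 2001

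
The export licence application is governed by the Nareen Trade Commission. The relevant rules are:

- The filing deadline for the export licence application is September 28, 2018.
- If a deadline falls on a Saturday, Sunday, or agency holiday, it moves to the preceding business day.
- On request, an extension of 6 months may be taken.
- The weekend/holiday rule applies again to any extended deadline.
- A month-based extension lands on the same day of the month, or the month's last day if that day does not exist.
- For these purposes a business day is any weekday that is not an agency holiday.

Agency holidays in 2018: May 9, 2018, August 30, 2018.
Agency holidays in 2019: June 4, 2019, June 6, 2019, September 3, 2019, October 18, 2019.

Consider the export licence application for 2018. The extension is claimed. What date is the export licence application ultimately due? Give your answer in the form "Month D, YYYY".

March 28, 2019

Start from the fixed due date, September 28, 2018.
September 28, 2018 (Friday) is already a business day.
Applying the 6 months extension: 6 months after September 28, 2018 is March 28, 2019.
Since March 28, 2019 is a Thursday and not a holiday, the date is unchanged.
Deadline: March 28, 2019.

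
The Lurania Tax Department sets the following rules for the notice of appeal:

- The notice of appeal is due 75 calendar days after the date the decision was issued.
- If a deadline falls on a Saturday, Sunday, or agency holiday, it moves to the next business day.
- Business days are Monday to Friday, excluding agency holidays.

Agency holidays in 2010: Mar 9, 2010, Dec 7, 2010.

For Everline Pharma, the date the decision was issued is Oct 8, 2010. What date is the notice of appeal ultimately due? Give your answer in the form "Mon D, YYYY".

Dec 22, 2010

Adding 75 calendar days to Oct 8, 2010 gives Dec 22, 2010.
Dec 22, 2010 is a Wednesday and not a listed holiday, so it stands.
The final due date is Dec 22, 2010.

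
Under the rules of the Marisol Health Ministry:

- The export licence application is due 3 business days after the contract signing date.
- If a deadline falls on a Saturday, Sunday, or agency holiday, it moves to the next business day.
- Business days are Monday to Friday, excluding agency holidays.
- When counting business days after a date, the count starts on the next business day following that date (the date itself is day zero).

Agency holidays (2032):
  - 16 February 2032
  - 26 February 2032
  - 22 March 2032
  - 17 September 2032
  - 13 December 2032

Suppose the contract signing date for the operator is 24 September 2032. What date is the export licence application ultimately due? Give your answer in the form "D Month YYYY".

3 business days after 24 September 2032, excluding weekends and holidays, is 29 September 2032.
Since 29 September 2032 is a Wednesday and not a holiday, the date is unchanged.
Final deadline: 29 September 2032.

29 September 2032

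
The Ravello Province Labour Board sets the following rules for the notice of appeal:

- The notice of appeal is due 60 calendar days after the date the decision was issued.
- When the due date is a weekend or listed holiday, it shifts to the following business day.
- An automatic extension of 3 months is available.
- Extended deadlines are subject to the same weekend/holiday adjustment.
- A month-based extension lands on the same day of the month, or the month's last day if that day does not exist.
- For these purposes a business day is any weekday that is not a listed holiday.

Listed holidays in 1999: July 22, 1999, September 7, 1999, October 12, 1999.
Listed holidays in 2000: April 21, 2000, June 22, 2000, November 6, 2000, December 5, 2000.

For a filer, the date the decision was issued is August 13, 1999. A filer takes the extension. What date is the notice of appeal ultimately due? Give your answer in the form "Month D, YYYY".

Adding 60 calendar days to August 13, 1999 gives October 12, 1999.
October 12, 1999 falls on a listed holiday. Rolling to the next business day gives October 13, 1999, a Wednesday.
Add 3 months to October 13, 1999: January 13, 2000.
Since January 13, 2000 is a Thursday and not a holiday, the date is unchanged.
Deadline: January 13, 2000.

January 13, 2000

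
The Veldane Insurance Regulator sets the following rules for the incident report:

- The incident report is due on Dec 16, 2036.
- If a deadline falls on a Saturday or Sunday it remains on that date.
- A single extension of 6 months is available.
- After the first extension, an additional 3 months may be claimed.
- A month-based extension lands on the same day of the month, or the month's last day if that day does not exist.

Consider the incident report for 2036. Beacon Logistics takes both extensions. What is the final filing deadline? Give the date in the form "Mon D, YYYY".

Start from the fixed due date, Dec 16, 2036.
No adjustment is made for weekends or holidays, so Dec 16, 2036 stands.
The 6 months extension carries Dec 16, 2036 to Jun 16, 2037.
Jun 16, 2037 is a Tuesday; no weekend or holiday adjustment applies.
The 3 months extension carries Jun 16, 2037 to Sep 16, 2037.
Sep 16, 2037 is a Wednesday; no weekend or holiday adjustment applies.
Deadline: Sep 16, 2037.

Sep 16, 2037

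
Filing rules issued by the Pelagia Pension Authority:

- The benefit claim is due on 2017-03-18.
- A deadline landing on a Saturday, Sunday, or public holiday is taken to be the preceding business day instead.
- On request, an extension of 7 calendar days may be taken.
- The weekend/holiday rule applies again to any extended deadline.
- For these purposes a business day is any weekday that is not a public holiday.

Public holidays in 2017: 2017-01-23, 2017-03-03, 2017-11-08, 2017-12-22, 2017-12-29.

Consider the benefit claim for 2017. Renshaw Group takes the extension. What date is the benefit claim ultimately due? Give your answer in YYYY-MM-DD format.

The stated deadline is 2017-03-18.
2017-03-18 is a Saturday; the preceding business day is 2017-03-17 (Friday).
With the 7-day extension, 2017-03-17 becomes 2017-03-24.
2017-03-24 falls on a Friday, which is a business day, so no adjustment is needed.
Deadline: 2017-03-24.

2017-03-24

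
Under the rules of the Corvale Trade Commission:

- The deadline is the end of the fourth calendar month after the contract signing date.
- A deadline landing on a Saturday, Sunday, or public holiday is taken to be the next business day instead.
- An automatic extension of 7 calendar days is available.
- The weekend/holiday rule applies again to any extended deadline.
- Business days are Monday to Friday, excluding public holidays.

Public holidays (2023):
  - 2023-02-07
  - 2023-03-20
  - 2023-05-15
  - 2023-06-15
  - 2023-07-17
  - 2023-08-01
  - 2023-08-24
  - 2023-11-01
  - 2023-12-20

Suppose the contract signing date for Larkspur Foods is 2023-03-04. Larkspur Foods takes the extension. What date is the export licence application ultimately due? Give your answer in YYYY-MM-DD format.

2023-08-07

4 months after 2023-03-04 falls in July 2023; the last day of that month is 2023-07-31.
2023-07-31 falls on a Monday, which is a business day, so no adjustment is needed.
Add the 7 calendar-day extension to 2023-07-31: 2023-08-07.
2023-08-07 (Monday) is already a business day.
Final deadline: 2023-08-07.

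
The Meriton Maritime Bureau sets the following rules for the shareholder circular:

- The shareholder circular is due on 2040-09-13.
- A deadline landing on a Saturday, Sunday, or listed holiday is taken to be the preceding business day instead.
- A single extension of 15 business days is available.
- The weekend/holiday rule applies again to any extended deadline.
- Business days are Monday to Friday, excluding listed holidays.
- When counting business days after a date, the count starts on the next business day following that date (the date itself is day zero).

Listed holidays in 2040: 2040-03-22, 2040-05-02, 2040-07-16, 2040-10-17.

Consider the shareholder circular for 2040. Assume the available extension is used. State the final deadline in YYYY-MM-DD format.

Start from the fixed due date, 2040-09-13.
2040-09-13 falls on a Thursday, which is a business day, so no adjustment is needed.
The 15-business-day extension runs from 2040-09-13 to 2040-10-04.
2040-10-04 falls on a Thursday, which is a business day, so no adjustment is needed.
Deadline: 2040-10-04.

2040-10-04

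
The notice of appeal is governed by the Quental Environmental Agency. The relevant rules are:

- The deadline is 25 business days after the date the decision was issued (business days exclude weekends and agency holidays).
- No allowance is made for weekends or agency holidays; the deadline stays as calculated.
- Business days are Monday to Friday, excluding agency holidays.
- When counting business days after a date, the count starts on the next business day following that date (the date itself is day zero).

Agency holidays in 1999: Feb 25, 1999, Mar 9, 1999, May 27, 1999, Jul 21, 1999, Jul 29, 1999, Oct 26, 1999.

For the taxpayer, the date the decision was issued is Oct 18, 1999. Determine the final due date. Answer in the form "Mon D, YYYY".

25 business days after Oct 18, 1999, excluding weekends and holidays, is Nov 23, 1999.
Nov 23, 1999 falls on a Tuesday. The rules make no weekend/holiday allowance, so it remains Nov 23, 1999.
The final due date is Nov 23, 1999.

Nov 23, 1999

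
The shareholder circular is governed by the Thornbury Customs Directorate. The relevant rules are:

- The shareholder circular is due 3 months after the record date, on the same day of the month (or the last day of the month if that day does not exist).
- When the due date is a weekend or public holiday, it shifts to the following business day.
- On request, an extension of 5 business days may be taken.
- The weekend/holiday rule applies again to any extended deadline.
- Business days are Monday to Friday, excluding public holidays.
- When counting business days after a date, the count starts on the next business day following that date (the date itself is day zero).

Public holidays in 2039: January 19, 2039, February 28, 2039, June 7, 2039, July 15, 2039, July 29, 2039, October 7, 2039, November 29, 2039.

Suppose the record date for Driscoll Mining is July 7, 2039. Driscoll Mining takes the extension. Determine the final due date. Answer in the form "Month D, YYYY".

October 17, 2039

3 months after July 7, 2039, on the same day of the month, is October 7, 2039.
October 7, 2039 falls on a listed holiday. Rolling to the next business day gives October 10, 2039, a Monday.
The 5-business-day extension runs from October 10, 2039 to October 17, 2039.
October 17, 2039 falls on a Monday, which is a business day, so no adjustment is needed.
The final due date is October 17, 2039.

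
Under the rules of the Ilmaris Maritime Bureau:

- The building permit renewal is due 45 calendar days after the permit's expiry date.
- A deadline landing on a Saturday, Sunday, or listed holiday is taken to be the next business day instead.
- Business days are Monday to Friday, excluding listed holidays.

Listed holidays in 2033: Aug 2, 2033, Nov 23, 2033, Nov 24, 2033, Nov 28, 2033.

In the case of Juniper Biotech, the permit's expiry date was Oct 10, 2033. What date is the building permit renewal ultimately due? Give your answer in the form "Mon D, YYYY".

Nov 25, 2033

45 calendar days after Oct 10, 2033 is Nov 24, 2033.
Nov 24, 2033 falls on a listed holiday. Rolling to the next business day gives Nov 25, 2033, a Friday.
So the filing is due Nov 25, 2033.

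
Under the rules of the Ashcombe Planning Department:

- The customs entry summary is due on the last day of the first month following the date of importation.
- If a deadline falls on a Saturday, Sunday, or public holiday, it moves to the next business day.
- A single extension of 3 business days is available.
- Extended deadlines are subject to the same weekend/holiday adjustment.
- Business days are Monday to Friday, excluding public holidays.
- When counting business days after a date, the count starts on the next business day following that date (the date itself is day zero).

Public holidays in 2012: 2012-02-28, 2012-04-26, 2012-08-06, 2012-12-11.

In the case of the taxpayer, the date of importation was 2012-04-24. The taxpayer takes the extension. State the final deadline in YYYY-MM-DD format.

The first month after 2012-04-24 is May 2012, whose last day is 2012-05-31.
2012-05-31 (Thursday) is already a business day.
Counting 3 further business days from 2012-05-31 reaches 2012-06-05.
2012-06-05 is a Tuesday and not a listed holiday, so it stands.
Final deadline: 2012-06-05.

2012-06-05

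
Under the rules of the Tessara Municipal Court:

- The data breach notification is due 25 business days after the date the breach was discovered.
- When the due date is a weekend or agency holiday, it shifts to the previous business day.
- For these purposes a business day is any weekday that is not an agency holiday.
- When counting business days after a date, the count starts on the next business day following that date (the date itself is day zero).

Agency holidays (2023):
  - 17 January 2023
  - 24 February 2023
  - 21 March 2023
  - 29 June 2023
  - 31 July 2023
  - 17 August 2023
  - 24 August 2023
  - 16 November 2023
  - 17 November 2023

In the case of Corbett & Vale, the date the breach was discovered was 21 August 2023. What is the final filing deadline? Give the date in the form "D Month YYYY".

Starting the day after 21 August 2023 and counting 25 business days lands on 26 September 2023.
26 September 2023 falls on a Tuesday, which is a business day, so no adjustment is needed.
The final due date is 26 September 2023.

26 September 2023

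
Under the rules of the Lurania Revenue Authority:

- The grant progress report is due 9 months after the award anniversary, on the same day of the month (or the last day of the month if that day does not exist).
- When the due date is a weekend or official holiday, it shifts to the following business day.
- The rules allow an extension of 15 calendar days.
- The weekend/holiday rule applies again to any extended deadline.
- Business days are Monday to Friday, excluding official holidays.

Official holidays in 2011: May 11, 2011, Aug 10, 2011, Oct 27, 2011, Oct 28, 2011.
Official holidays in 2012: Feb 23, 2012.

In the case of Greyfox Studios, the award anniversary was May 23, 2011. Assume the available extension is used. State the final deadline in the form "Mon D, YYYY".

9 months from May 23, 2011 is Feb 23, 2012.
Feb 23, 2012 is a listed holiday; the next business day is Feb 24, 2012 (Friday).
The 15-calendar-day extension moves the deadline from Feb 24, 2012 to Mar 10, 2012.
Mar 10, 2012 is a Saturday; the next business day is Mar 12, 2012 (Monday).
So the filing is due Mar 12, 2012.

Mar 12, 2012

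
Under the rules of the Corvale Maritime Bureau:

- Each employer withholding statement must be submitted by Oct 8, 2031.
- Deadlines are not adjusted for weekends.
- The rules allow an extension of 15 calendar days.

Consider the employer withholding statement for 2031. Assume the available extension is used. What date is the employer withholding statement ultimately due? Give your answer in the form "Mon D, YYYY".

The stated deadline is Oct 8, 2031.
No adjustment is made for weekends or holidays, so Oct 8, 2031 stands.
With the 15-day extension, Oct 8, 2031 becomes Oct 23, 2031.
No adjustment is made for weekends or holidays, so Oct 23, 2031 stands.
The final due date is Oct 23, 2031.

Oct 23, 2031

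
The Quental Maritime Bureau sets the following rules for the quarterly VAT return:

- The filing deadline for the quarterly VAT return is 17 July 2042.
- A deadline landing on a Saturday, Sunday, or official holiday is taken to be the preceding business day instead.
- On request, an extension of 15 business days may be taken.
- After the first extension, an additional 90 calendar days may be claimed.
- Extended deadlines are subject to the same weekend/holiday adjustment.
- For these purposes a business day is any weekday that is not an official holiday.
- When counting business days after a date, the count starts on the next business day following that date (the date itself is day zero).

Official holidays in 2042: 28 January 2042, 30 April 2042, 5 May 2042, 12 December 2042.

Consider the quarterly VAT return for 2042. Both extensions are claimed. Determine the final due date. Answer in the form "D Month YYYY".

5 November 2042

The stated deadline is 17 July 2042.
17 July 2042 is a Thursday and not a listed holiday, so it stands.
The 15-business-day extension runs from 17 July 2042 to 7 August 2042.
7 August 2042 is a Thursday and not a listed holiday, so it stands.
The 90-calendar-day extension moves the deadline from 7 August 2042 to 5 November 2042.
Since 5 November 2042 is a Wednesday and not a holiday, the date is unchanged.
So the filing is due 5 November 2042.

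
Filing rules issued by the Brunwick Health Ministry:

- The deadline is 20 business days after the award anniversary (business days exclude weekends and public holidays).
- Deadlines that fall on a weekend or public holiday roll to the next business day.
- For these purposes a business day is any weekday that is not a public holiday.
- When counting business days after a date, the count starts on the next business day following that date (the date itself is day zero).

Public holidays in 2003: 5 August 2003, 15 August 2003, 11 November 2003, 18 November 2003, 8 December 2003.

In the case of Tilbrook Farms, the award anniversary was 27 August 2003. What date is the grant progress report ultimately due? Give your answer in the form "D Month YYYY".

Starting the day after 27 August 2003 and counting 20 business days lands on 24 September 2003.
24 September 2003 is a Wednesday and not a listed holiday, so it stands.
Deadline: 24 September 2003.

24 September 2003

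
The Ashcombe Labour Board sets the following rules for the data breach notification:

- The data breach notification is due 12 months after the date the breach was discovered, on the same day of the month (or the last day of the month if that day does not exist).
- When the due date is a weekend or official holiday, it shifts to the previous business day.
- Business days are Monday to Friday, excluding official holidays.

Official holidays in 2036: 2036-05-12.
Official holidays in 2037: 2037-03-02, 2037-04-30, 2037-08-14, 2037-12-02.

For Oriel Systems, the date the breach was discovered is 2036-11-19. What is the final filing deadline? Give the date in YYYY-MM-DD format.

12 months from 2036-11-19 is 2037-11-19.
2037-11-19 falls on a Thursday, which is a business day, so no adjustment is needed.
Final deadline: 2037-11-19.

2037-11-19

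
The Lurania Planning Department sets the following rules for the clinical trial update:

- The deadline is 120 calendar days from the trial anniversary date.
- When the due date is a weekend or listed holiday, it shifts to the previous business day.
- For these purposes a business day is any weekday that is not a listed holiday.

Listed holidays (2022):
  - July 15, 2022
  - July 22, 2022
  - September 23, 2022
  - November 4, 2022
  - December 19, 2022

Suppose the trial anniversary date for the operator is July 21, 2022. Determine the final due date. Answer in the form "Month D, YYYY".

November 18, 2022

Trigger date July 21, 2022 + 120 calendar days = November 18, 2022.
Since November 18, 2022 is a Friday and not a holiday, the date is unchanged.
The final due date is November 18, 2022.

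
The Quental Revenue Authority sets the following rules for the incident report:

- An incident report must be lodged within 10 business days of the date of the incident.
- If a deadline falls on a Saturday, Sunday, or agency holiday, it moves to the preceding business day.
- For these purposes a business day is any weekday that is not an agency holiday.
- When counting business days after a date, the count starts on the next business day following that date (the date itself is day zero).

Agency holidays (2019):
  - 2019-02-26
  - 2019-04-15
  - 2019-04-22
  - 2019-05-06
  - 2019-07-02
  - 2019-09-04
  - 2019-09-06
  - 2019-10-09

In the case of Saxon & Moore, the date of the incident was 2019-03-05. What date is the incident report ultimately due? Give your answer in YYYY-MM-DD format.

Counting 10 business days after 2019-03-05 (skipping weekends and listed holidays) reaches 2019-03-19.
2019-03-19 falls on a Tuesday, which is a business day, so no adjustment is needed.
Final deadline: 2019-03-19.

2019-03-19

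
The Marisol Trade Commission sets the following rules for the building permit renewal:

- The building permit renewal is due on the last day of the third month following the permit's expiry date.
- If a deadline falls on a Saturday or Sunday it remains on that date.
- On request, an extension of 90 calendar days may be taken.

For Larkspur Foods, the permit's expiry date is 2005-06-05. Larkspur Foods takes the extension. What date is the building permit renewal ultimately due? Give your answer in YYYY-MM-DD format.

2005-12-29

The third month after 2005-06-05 is September 2005, whose last day is 2005-09-30.
2005-09-30 falls on a Friday. The rules make no weekend/holiday allowance, so it remains 2005-09-30.
Applying the 90-calendar-day extension: 2005-09-30 + 90 days = 2005-12-29.
2005-12-29 falls on a Thursday. The rules make no weekend/holiday allowance, so it remains 2005-12-29.
The final due date is 2005-12-29.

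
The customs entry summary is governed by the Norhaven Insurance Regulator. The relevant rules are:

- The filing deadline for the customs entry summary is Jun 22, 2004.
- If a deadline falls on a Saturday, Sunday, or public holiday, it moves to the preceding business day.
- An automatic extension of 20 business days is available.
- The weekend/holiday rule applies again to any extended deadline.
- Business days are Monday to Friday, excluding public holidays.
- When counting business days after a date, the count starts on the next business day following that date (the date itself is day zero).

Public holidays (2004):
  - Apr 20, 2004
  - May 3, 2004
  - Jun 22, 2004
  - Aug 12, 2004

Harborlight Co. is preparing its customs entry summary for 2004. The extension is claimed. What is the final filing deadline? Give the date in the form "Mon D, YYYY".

The stated deadline is Jun 22, 2004.
Jun 22, 2004 falls on a listed holiday. Rolling to the preceding business day gives Jun 21, 2004, a Monday.
Applying the 20-business-day extension: 20 business days after Jun 21, 2004 is Jul 20, 2004.
Jul 20, 2004 is a Tuesday and not a listed holiday, so it stands.
Deadline: Jul 20, 2004.

Jul 20, 2004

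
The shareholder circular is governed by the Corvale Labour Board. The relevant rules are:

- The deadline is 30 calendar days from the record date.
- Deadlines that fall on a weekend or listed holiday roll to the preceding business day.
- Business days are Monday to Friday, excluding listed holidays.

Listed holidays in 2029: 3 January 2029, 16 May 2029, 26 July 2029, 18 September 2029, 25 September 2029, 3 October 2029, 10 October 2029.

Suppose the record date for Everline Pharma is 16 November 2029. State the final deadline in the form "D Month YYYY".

30 calendar days after 16 November 2029 is 16 December 2029.
16 December 2029 is a Sunday, so it moves to the preceding business day, 14 December 2029 (Friday).
The final due date is 14 December 2029.

14 December 2029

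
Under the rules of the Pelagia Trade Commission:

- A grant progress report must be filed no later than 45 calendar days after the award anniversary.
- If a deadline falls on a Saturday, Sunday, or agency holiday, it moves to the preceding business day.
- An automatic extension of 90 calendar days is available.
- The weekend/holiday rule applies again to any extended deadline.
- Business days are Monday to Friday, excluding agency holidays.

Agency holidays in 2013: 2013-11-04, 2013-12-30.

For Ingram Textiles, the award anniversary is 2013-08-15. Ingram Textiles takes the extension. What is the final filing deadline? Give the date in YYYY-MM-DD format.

45 calendar days after 2013-08-15 is 2013-09-29.
Because 2013-09-29 is a Sunday, the deadline becomes 2013-09-27 (Friday).
With the 90-day extension, 2013-09-27 becomes 2013-12-26.
2013-12-26 (Thursday) is already a business day.
Final deadline: 2013-12-26.

2013-12-26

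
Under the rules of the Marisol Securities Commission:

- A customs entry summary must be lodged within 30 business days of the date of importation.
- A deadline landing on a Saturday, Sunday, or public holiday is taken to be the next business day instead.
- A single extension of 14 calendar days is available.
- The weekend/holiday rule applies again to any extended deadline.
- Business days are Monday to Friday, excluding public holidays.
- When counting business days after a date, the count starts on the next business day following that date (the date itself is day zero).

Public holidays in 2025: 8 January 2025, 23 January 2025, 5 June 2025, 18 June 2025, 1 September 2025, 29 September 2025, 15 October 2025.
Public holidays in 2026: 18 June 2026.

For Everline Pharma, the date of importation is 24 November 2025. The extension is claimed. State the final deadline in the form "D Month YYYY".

30 business days after 24 November 2025, excluding weekends and holidays, is 5 January 2026.
5 January 2026 (Monday) is already a business day.
Applying the 14-calendar-day extension: 5 January 2026 + 14 days = 19 January 2026.
19 January 2026 falls on a Monday, which is a business day, so no adjustment is needed.
The final due date is 19 January 2026.

19 January 2026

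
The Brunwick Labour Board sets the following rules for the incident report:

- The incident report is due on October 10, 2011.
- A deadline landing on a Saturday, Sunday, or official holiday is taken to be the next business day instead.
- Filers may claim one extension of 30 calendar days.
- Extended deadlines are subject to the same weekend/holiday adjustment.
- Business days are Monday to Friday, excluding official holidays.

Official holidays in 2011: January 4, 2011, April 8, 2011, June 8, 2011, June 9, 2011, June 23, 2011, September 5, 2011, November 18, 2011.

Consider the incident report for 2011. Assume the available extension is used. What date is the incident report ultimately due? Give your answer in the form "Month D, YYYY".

The statutory due date is October 10, 2011.
October 10, 2011 falls on a Monday, which is a business day, so no adjustment is needed.
With the 30-day extension, October 10, 2011 becomes November 9, 2011.
Since November 9, 2011 is a Wednesday and not a holiday, the date is unchanged.
Final deadline: November 9, 2011.

November 9, 2011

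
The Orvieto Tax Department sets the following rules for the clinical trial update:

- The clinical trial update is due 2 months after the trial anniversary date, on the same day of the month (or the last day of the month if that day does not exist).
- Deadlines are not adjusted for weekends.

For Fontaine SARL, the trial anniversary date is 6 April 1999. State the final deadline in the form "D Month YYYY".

Moving 2 months forward from 6 April 1999 on the corresponding day gives 6 June 1999.
6 June 1999 is a Sunday; no weekend or holiday adjustment applies.
Deadline: 6 June 1999.

6 June 1999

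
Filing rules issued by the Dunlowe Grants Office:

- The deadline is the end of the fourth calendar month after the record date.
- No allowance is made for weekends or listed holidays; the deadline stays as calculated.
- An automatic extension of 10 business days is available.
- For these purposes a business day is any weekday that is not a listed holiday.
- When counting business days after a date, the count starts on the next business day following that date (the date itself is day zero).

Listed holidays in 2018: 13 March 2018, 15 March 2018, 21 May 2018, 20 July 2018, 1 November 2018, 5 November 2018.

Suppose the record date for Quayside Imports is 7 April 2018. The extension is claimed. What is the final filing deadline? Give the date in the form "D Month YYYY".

4 months after 7 April 2018 falls in August 2018; the last day of that month is 31 August 2018.
31 August 2018 is a Friday; no weekend or holiday adjustment applies.
Counting 10 further business days from 31 August 2018 reaches 14 September 2018.
14 September 2018 is a Friday; no weekend or holiday adjustment applies.
So the filing is due 14 September 2018.

14 September 2018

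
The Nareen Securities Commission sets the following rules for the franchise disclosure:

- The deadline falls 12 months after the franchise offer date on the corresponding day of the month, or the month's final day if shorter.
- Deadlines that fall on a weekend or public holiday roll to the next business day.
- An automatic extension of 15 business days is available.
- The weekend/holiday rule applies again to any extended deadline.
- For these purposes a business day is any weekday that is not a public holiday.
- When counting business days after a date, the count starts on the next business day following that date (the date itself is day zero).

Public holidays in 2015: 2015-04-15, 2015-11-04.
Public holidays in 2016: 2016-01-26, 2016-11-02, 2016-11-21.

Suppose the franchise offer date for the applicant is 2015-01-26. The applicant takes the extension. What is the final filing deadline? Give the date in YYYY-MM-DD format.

2016-02-17

Moving 12 months forward from 2015-01-26 on the corresponding day gives 2016-01-26.
2016-01-26 is a listed holiday, so it moves to the next business day, 2016-01-27 (Wednesday).
The 15-business-day extension runs from 2016-01-27 to 2016-02-17.
2016-02-17 (Wednesday) is already a business day.
Final deadline: 2016-02-17.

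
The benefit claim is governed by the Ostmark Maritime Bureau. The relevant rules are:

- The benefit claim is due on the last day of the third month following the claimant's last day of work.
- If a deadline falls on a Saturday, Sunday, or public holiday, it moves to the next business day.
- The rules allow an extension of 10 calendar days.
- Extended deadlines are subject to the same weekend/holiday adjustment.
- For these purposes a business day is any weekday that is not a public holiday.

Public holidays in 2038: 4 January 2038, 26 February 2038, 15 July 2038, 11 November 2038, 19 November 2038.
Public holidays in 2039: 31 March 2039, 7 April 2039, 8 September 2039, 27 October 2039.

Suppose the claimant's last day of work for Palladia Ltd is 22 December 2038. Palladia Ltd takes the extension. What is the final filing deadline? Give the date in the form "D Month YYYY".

3 months after 22 December 2038 is March 2039; that month ends on 31 March 2039.
31 March 2039 is a listed holiday, so it moves to the next business day, 1 April 2039 (Friday).
Add the 10 calendar-day extension to 1 April 2039: 11 April 2039.
Since 11 April 2039 is a Monday and not a holiday, the date is unchanged.
Deadline: 11 April 2039.

11 April 2039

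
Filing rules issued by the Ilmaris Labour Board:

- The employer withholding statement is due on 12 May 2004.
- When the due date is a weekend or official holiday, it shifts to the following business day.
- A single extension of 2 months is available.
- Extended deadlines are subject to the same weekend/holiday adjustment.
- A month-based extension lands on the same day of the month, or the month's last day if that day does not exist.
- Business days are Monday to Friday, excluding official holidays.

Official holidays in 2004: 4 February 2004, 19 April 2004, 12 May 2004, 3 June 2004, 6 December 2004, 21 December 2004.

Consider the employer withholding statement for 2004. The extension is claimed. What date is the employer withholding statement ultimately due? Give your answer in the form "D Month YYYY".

13 July 2004

The stated deadline is 12 May 2004.
12 May 2004 falls on a listed holiday. Rolling to the next business day gives 13 May 2004, a Thursday.
Applying the 2 months extension: 2 months after 13 May 2004 is 13 July 2004.
13 July 2004 falls on a Tuesday, which is a business day, so no adjustment is needed.
The final due date is 13 July 2004.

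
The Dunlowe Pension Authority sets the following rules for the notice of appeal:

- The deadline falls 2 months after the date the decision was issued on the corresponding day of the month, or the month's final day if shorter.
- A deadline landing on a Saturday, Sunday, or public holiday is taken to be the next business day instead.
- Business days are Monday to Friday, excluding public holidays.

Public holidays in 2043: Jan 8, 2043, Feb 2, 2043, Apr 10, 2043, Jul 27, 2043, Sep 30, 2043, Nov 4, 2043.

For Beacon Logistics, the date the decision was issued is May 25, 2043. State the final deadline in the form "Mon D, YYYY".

Jul 28, 2043

2 months from May 25, 2043 is Jul 25, 2043.
Jul 25, 2043 is a Saturday, so it moves to the next business day, Jul 28, 2043 (Tuesday).
So the filing is due Jul 28, 2043.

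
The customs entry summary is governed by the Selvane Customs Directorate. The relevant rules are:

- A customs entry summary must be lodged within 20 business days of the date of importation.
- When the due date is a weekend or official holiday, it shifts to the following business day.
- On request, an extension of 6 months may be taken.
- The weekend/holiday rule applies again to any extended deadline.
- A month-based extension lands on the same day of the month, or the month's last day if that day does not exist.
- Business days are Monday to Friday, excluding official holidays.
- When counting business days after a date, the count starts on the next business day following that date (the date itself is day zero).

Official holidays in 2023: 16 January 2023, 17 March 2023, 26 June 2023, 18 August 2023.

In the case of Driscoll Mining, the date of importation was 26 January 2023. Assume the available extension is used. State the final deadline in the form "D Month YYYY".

23 August 2023

Starting the day after 26 January 2023 and counting 20 business days lands on 23 February 2023.
23 February 2023 falls on a Thursday, which is a business day, so no adjustment is needed.
Applying the 6 months extension: 6 months after 23 February 2023 is 23 August 2023.
23 August 2023 falls on a Wednesday, which is a business day, so no adjustment is needed.
Deadline: 23 August 2023.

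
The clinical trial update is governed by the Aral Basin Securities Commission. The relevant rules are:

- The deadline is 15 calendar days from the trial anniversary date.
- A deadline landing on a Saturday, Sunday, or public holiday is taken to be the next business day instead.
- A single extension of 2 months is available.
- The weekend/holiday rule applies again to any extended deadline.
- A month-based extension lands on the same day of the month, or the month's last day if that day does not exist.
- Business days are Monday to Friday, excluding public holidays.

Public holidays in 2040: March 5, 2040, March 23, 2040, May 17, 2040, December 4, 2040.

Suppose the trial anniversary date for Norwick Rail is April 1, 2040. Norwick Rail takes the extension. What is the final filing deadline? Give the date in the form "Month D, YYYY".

15 calendar days after April 1, 2040 is April 16, 2040.
April 16, 2040 is a Monday and not a listed holiday, so it stands.
The 2 months extension carries April 16, 2040 to June 16, 2040.
Because June 16, 2040 is a Saturday, the deadline becomes June 18, 2040 (Monday).
So the filing is due June 18, 2040.

June 18, 2040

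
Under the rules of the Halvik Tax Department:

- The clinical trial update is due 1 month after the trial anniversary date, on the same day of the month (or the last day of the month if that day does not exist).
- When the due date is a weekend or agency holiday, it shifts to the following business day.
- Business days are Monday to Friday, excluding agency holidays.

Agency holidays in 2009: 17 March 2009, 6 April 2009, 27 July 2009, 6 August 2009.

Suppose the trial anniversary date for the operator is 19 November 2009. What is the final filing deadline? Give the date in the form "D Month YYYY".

1 month from 19 November 2009 is 19 December 2009.
19 December 2009 is a Saturday; the next business day is 21 December 2009 (Monday).
Deadline: 21 December 2009.

21 December 2009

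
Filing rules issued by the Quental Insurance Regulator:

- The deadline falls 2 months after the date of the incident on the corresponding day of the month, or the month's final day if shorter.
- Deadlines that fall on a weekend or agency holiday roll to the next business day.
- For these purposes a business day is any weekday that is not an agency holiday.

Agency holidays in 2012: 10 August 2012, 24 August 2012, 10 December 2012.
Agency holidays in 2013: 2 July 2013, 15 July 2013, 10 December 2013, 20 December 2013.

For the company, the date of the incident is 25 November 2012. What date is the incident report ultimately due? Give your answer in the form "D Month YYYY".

Moving 2 months forward from 25 November 2012 on the corresponding day gives 25 January 2013.
Since 25 January 2013 is a Friday and not a holiday, the date is unchanged.
So the filing is due 25 January 2013.

25 January 2013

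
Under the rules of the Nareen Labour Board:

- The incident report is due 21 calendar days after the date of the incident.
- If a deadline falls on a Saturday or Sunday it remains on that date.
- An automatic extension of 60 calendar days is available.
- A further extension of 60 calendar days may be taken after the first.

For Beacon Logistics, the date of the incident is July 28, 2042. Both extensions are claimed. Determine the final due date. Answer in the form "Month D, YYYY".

From July 28, 2042, 21 calendar days later is August 18, 2042.
August 18, 2042 falls on a Monday. The rules make no weekend/holiday allowance, so it remains August 18, 2042.
The 60-calendar-day extension moves the deadline from August 18, 2042 to October 17, 2042.
October 17, 2042 falls on a Friday. The rules make no weekend/holiday allowance, so it remains October 17, 2042.
Add the 60 calendar-day extension to October 17, 2042: December 16, 2042.
No adjustment is made for weekends or holidays, so December 16, 2042 stands.
The final due date is December 16, 2042.

December 16, 2042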